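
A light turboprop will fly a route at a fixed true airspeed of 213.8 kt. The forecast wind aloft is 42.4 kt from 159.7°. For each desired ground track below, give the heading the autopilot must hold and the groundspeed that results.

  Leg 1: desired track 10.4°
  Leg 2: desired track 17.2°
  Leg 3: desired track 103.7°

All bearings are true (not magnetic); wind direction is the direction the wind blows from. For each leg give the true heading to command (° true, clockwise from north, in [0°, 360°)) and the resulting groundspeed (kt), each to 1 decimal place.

Leg 1: desired track 10.4°; wind correction +5.8° → command heading 16.2°, groundspeed 249.2 kt
Leg 2: desired track 17.2°; wind correction +6.9° → command heading 24.1°, groundspeed 245.9 kt
Leg 3: desired track 103.7°; wind correction +9.5° → command heading 113.2°, groundspeed 187.2 kt

Leg 1: heading=16.2°, groundspeed=249.2 kt
Leg 2: heading=24.1°, groundspeed=245.9 kt
Leg 3: heading=113.2°, groundspeed=187.2 kt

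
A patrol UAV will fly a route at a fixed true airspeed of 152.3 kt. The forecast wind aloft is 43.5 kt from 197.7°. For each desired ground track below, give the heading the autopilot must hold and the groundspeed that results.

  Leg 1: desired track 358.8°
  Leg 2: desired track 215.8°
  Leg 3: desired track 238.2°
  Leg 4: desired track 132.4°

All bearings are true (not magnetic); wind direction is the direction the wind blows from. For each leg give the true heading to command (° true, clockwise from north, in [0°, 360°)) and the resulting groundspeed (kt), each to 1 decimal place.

Leg 1: desired track 358.8°; wind correction -5.3° → command heading 353.5°, groundspeed 192.8 kt
Leg 2: desired track 215.8°; wind correction -5.1° → command heading 210.7°, groundspeed 110.4 kt
Leg 3: desired track 238.2°; wind correction -10.7° → command heading 227.5°, groundspeed 116.6 kt
Leg 4: desired track 132.4°; wind correction +15.0° → command heading 147.4°, groundspeed 128.9 kt

Leg 1: heading=353.5°, groundspeed=192.8 kt
Leg 2: heading=210.7°, groundspeed=110.4 kt
Leg 3: heading=227.5°, groundspeed=116.6 kt
Leg 4: heading=147.4°, groundspeed=128.9 kt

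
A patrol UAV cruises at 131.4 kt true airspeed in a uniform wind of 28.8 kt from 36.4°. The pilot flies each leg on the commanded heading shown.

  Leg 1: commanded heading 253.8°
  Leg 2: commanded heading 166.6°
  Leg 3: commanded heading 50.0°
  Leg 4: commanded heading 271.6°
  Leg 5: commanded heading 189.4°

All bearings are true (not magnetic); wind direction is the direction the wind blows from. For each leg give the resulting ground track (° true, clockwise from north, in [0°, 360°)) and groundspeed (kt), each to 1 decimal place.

Leg 1: track=247.3°, groundspeed=155.3 kt
Leg 2: track=174.9°, groundspeed=151.6 kt
Leg 3: track=53.7°, groundspeed=103.6 kt
Leg 4: track=262.5°, groundspeed=149.7 kt
Leg 5: track=194.2°, groundspeed=157.6 kt

Leg 1: heading 253.8°; drift -6.5° → track 247.3°, groundspeed 155.3 kt
Leg 2: heading 166.6°; drift +8.3° → track 174.9°, groundspeed 151.6 kt
Leg 3: heading 50.0°; drift +3.7° → track 53.7°, groundspeed 103.6 kt
Leg 4: heading 271.6°; drift -9.1° → track 262.5°, groundspeed 149.7 kt
Leg 5: heading 189.4°; drift +4.8° → track 194.2°, groundspeed 157.6 kt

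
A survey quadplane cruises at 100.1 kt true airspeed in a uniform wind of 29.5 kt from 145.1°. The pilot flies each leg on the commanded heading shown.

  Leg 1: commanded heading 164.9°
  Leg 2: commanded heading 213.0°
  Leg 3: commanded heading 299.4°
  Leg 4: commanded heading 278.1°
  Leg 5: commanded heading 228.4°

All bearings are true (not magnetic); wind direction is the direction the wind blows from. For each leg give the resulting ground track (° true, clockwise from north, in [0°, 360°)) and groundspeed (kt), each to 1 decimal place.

Leg 1: track=172.8°, groundspeed=73.0 kt
Leg 2: track=230.1°, groundspeed=93.1 kt
Leg 3: track=305.2°, groundspeed=127.3 kt
Leg 4: track=288.3°, groundspeed=122.1 kt
Leg 5: track=245.3°, groundspeed=101.0 kt

Leg 1: heading 164.9°; drift +7.9° → track 172.8°, groundspeed 73.0 kt
Leg 2: heading 213.0°; drift +17.1° → track 230.1°, groundspeed 93.1 kt
Leg 3: heading 299.4°; drift +5.8° → track 305.2°, groundspeed 127.3 kt
Leg 4: heading 278.1°; drift +10.2° → track 288.3°, groundspeed 122.1 kt
Leg 5: heading 228.4°; drift +16.9° → track 245.3°, groundspeed 101.0 kt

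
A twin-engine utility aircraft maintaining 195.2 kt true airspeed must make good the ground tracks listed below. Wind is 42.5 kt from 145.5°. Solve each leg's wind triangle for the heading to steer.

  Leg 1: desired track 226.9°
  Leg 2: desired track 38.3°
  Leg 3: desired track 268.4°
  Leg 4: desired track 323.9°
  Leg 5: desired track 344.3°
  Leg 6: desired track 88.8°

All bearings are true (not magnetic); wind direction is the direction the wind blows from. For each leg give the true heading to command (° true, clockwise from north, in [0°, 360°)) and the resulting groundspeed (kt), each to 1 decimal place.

Leg 1: desired track 226.9°; wind correction -12.4° → command heading 214.5°, groundspeed 184.3 kt
Leg 2: desired track 38.3°; wind correction +12.0° → command heading 50.3°, groundspeed 203.5 kt
Leg 3: desired track 268.4°; wind correction -10.5° → command heading 257.9°, groundspeed 215.0 kt
Leg 4: desired track 323.9°; wind correction -0.3° → command heading 323.6°, groundspeed 237.7 kt
Leg 5: desired track 344.3°; wind correction +4.0° → command heading 348.3°, groundspeed 235.0 kt
Leg 6: desired track 88.8°; wind correction +10.5° → command heading 99.3°, groundspeed 168.6 kt

Leg 1: heading=214.5°, groundspeed=184.3 kt
Leg 2: heading=50.3°, groundspeed=203.5 kt
Leg 3: heading=257.9°, groundspeed=215.0 kt
Leg 4: heading=323.6°, groundspeed=237.7 kt
Leg 5: heading=348.3°, groundspeed=235.0 kt
Leg 6: heading=99.3°, groundspeed=168.6 kt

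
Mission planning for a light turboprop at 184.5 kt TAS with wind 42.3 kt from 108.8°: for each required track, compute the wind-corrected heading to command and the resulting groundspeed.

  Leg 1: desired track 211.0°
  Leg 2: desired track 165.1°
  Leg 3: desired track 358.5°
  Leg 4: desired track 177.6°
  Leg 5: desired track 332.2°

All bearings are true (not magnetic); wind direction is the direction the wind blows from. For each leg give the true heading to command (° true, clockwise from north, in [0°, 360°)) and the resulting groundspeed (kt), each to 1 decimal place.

Leg 1: desired track 211.0°; wind correction -12.9° → command heading 198.1°, groundspeed 188.7 kt
Leg 2: desired track 165.1°; wind correction -11.0° → command heading 154.1°, groundspeed 157.6 kt
Leg 3: desired track 358.5°; wind correction +12.4° → command heading 10.9°, groundspeed 194.9 kt
Leg 4: desired track 177.6°; wind correction -12.3° → command heading 165.3°, groundspeed 164.9 kt
Leg 5: desired track 332.2°; wind correction +9.1° → command heading 341.3°, groundspeed 212.9 kt

Leg 1: heading=198.1°, groundspeed=188.7 kt
Leg 2: heading=154.1°, groundspeed=157.6 kt
Leg 3: heading=10.9°, groundspeed=194.9 kt
Leg 4: heading=165.3°, groundspeed=164.9 kt
Leg 5: heading=341.3°, groundspeed=212.9 kt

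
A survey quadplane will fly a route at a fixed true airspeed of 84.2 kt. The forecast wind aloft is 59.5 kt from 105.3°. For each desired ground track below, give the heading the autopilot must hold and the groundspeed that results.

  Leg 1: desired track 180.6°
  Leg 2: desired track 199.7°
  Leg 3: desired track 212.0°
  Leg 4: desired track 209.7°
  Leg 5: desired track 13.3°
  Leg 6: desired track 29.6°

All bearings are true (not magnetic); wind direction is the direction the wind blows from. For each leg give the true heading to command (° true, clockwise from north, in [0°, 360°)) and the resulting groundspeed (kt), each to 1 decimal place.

Leg 1: desired track 180.6°; wind correction -43.1° → command heading 137.5°, groundspeed 46.4 kt
Leg 2: desired track 199.7°; wind correction -44.8° → command heading 154.9°, groundspeed 64.3 kt
Leg 3: desired track 212.0°; wind correction -42.6° → command heading 169.4°, groundspeed 79.1 kt
Leg 4: desired track 209.7°; wind correction -43.2° → command heading 166.5°, groundspeed 76.2 kt
Leg 5: desired track 13.3°; wind correction +44.9° → command heading 58.2°, groundspeed 61.7 kt
Leg 6: desired track 29.6°; wind correction +43.2° → command heading 72.8°, groundspeed 46.7 kt

Leg 1: heading=137.5°, groundspeed=46.4 kt
Leg 2: heading=154.9°, groundspeed=64.3 kt
Leg 3: heading=169.4°, groundspeed=79.1 kt
Leg 4: heading=166.5°, groundspeed=76.2 kt
Leg 5: heading=58.2°, groundspeed=61.7 kt
Leg 6: heading=72.8°, groundspeed=46.7 kt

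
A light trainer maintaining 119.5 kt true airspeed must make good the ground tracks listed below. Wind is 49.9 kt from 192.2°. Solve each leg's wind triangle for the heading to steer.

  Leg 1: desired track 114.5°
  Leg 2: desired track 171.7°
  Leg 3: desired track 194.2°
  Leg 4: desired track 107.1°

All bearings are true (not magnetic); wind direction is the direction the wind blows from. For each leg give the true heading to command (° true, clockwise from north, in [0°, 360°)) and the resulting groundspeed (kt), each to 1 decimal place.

Leg 1: heading=138.6°, groundspeed=98.5 kt
Leg 2: heading=180.1°, groundspeed=71.5 kt
Leg 3: heading=193.4°, groundspeed=69.6 kt
Leg 4: heading=131.7°, groundspeed=104.4 kt

Leg 1: desired track 114.5°; wind correction +24.1° → command heading 138.6°, groundspeed 98.5 kt
Leg 2: desired track 171.7°; wind correction +8.4° → command heading 180.1°, groundspeed 71.5 kt
Leg 3: desired track 194.2°; wind correction -0.8° → command heading 193.4°, groundspeed 69.6 kt
Leg 4: desired track 107.1°; wind correction +24.6° → command heading 131.7°, groundspeed 104.4 kt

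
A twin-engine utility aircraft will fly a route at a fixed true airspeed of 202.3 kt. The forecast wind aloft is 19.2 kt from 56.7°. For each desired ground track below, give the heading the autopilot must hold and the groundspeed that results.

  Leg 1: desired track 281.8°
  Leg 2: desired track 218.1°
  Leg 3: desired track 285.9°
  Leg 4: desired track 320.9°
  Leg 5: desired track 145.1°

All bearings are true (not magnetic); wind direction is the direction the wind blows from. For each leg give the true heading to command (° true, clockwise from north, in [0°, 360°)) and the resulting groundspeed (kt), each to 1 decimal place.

Leg 1: heading=285.7°, groundspeed=215.4 kt
Leg 2: heading=216.4°, groundspeed=220.4 kt
Leg 3: heading=290.0°, groundspeed=214.3 kt
Leg 4: heading=326.3°, groundspeed=203.3 kt
Leg 5: heading=139.7°, groundspeed=200.9 kt

Leg 1: desired track 281.8°; wind correction +3.9° → command heading 285.7°, groundspeed 215.4 kt
Leg 2: desired track 218.1°; wind correction -1.7° → command heading 216.4°, groundspeed 220.4 kt
Leg 3: desired track 285.9°; wind correction +4.1° → command heading 290.0°, groundspeed 214.3 kt
Leg 4: desired track 320.9°; wind correction +5.4° → command heading 326.3°, groundspeed 203.3 kt
Leg 5: desired track 145.1°; wind correction -5.4° → command heading 139.7°, groundspeed 200.9 kt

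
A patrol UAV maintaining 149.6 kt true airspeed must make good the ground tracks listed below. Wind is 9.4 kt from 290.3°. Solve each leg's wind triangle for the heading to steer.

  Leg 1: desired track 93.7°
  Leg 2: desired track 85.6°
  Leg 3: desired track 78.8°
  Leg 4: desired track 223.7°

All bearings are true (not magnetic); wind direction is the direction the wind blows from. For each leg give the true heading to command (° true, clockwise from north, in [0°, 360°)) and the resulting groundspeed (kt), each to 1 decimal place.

Leg 1: desired track 93.7°; wind correction -1.0° → command heading 92.7°, groundspeed 158.6 kt
Leg 2: desired track 85.6°; wind correction -1.5° → command heading 84.1°, groundspeed 158.1 kt
Leg 3: desired track 78.8°; wind correction -1.9° → command heading 76.9°, groundspeed 157.5 kt
Leg 4: desired track 223.7°; wind correction +3.3° → command heading 227.0°, groundspeed 145.6 kt

Leg 1: heading=92.7°, groundspeed=158.6 kt
Leg 2: heading=84.1°, groundspeed=158.1 kt
Leg 3: heading=76.9°, groundspeed=157.5 kt
Leg 4: heading=227.0°, groundspeed=145.6 kt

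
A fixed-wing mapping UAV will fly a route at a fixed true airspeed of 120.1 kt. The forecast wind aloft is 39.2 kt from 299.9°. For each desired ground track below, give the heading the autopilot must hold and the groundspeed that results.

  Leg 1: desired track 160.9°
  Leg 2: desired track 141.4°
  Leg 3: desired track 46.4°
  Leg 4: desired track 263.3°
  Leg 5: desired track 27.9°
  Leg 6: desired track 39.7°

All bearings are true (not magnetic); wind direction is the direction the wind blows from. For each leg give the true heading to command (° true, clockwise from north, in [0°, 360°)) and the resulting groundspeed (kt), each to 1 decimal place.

Leg 1: heading=173.3°, groundspeed=146.9 kt
Leg 2: heading=148.3°, groundspeed=155.7 kt
Leg 3: heading=28.2°, groundspeed=125.2 kt
Leg 4: heading=274.5°, groundspeed=86.3 kt
Leg 5: heading=8.9°, groundspeed=112.2 kt
Leg 6: heading=20.9°, groundspeed=120.4 kt

Leg 1: desired track 160.9°; wind correction +12.4° → command heading 173.3°, groundspeed 146.9 kt
Leg 2: desired track 141.4°; wind correction +6.9° → command heading 148.3°, groundspeed 155.7 kt
Leg 3: desired track 46.4°; wind correction -18.2° → command heading 28.2°, groundspeed 125.2 kt
Leg 4: desired track 263.3°; wind correction +11.2° → command heading 274.5°, groundspeed 86.3 kt
Leg 5: desired track 27.9°; wind correction -19.0° → command heading 8.9°, groundspeed 112.2 kt
Leg 6: desired track 39.7°; wind correction -18.8° → command heading 20.9°, groundspeed 120.4 kt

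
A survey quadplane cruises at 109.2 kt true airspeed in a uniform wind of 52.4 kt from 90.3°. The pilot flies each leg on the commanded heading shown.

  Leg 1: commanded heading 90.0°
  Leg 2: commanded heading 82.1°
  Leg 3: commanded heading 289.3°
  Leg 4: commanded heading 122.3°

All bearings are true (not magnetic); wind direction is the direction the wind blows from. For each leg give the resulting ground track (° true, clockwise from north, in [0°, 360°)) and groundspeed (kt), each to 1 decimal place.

Leg 1: track=89.7°, groundspeed=56.8 kt
Leg 2: track=74.7°, groundspeed=57.8 kt
Leg 3: track=283.2°, groundspeed=159.7 kt
Leg 4: track=145.5°, groundspeed=70.5 kt

Leg 1: heading 90.0°; drift -0.3° → track 89.7°, groundspeed 56.8 kt
Leg 2: heading 82.1°; drift -7.4° → track 74.7°, groundspeed 57.8 kt
Leg 3: heading 289.3°; drift -6.1° → track 283.2°, groundspeed 159.7 kt
Leg 4: heading 122.3°; drift +23.2° → track 145.5°, groundspeed 70.5 kt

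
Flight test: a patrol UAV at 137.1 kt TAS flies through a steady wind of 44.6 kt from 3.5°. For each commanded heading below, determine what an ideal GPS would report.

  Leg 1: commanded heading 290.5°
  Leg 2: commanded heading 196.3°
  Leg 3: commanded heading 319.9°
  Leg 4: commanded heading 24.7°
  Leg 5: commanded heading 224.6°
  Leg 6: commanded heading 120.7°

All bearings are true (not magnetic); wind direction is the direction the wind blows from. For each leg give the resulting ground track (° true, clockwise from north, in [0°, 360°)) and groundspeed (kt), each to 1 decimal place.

Leg 1: track=271.5°, groundspeed=131.2 kt
Leg 2: track=193.2°, groundspeed=180.9 kt
Leg 3: track=303.5°, groundspeed=109.2 kt
Leg 4: track=34.3°, groundspeed=96.9 kt
Leg 5: track=214.9°, groundspeed=173.2 kt
Leg 6: track=134.8°, groundspeed=162.4 kt

Leg 1: heading 290.5°; drift -19.0° → track 271.5°, groundspeed 131.2 kt
Leg 2: heading 196.3°; drift -3.1° → track 193.2°, groundspeed 180.9 kt
Leg 3: heading 319.9°; drift -16.4° → track 303.5°, groundspeed 109.2 kt
Leg 4: heading 24.7°; drift +9.6° → track 34.3°, groundspeed 96.9 kt
Leg 5: heading 224.6°; drift -9.7° → track 214.9°, groundspeed 173.2 kt
Leg 6: heading 120.7°; drift +14.1° → track 134.8°, groundspeed 162.4 kt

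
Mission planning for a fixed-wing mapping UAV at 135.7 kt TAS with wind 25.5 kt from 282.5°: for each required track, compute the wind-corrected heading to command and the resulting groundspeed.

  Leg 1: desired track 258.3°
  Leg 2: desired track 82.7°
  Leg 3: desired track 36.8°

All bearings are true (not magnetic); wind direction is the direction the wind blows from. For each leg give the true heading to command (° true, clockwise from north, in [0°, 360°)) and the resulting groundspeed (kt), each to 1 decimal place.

Leg 1: heading=262.7°, groundspeed=112.0 kt
Leg 2: heading=79.1°, groundspeed=159.4 kt
Leg 3: heading=26.9°, groundspeed=144.2 kt

Leg 1: desired track 258.3°; wind correction +4.4° → command heading 262.7°, groundspeed 112.0 kt
Leg 2: desired track 82.7°; wind correction -3.6° → command heading 79.1°, groundspeed 159.4 kt
Leg 3: desired track 36.8°; wind correction -9.9° → command heading 26.9°, groundspeed 144.2 kt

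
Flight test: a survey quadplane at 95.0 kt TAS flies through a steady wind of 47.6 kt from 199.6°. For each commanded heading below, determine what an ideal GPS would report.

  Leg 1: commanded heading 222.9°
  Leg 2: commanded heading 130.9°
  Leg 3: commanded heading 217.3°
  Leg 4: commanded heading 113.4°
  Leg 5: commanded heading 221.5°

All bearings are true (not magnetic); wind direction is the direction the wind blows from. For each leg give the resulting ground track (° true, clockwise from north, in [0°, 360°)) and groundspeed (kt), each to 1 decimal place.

Leg 1: track=243.1°, groundspeed=54.6 kt
Leg 2: track=101.2°, groundspeed=89.5 kt
Leg 3: track=233.5°, groundspeed=51.7 kt
Leg 4: track=86.1°, groundspeed=103.4 kt
Leg 5: track=240.8°, groundspeed=53.8 kt

Leg 1: heading 222.9°; drift +20.2° → track 243.1°, groundspeed 54.6 kt
Leg 2: heading 130.9°; drift -29.7° → track 101.2°, groundspeed 89.5 kt
Leg 3: heading 217.3°; drift +16.2° → track 233.5°, groundspeed 51.7 kt
Leg 4: heading 113.4°; drift -27.3° → track 86.1°, groundspeed 103.4 kt
Leg 5: heading 221.5°; drift +19.3° → track 240.8°, groundspeed 53.8 kt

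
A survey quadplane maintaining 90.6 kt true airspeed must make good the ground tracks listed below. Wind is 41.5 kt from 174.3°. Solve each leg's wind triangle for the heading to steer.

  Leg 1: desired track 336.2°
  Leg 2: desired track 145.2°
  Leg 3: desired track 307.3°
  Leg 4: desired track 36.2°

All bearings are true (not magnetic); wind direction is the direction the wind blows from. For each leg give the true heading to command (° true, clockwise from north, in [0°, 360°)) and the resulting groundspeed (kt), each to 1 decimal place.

Leg 1: desired track 336.2°; wind correction -8.2° → command heading 328.0°, groundspeed 129.1 kt
Leg 2: desired track 145.2°; wind correction +12.9° → command heading 158.1°, groundspeed 52.1 kt
Leg 3: desired track 307.3°; wind correction -19.6° → command heading 287.7°, groundspeed 113.7 kt
Leg 4: desired track 36.2°; wind correction +17.8° → command heading 54.0°, groundspeed 117.1 kt

Leg 1: heading=328.0°, groundspeed=129.1 kt
Leg 2: heading=158.1°, groundspeed=52.1 kt
Leg 3: heading=287.7°, groundspeed=113.7 kt
Leg 4: heading=54.0°, groundspeed=117.1 kt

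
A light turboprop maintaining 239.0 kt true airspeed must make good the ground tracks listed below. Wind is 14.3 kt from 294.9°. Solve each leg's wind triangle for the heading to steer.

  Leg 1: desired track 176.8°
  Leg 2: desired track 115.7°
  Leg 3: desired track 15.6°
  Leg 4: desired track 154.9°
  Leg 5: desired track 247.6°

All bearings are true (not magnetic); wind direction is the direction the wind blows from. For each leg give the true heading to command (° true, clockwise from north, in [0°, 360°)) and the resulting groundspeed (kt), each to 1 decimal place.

Leg 1: heading=179.8°, groundspeed=245.4 kt
Leg 2: heading=115.7°, groundspeed=253.3 kt
Leg 3: heading=12.2°, groundspeed=236.3 kt
Leg 4: heading=157.1°, groundspeed=249.8 kt
Leg 5: heading=250.1°, groundspeed=229.1 kt

Leg 1: desired track 176.8°; wind correction +3.0° → command heading 179.8°, groundspeed 245.4 kt
Leg 2: desired track 115.7°; wind correction +0.0° → command heading 115.7°, groundspeed 253.3 kt
Leg 3: desired track 15.6°; wind correction -3.4° → command heading 12.2°, groundspeed 236.3 kt
Leg 4: desired track 154.9°; wind correction +2.2° → command heading 157.1°, groundspeed 249.8 kt
Leg 5: desired track 247.6°; wind correction +2.5° → command heading 250.1°, groundspeed 229.1 kt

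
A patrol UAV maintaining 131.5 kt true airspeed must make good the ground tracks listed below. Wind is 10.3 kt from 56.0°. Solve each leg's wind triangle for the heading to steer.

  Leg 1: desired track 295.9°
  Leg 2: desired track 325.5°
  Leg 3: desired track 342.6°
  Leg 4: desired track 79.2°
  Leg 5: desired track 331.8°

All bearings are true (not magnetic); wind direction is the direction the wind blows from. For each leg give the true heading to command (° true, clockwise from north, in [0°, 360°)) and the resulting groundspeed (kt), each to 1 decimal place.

Leg 1: heading=299.8°, groundspeed=136.4 kt
Leg 2: heading=330.0°, groundspeed=131.2 kt
Leg 3: heading=346.9°, groundspeed=128.2 kt
Leg 4: heading=77.4°, groundspeed=122.0 kt
Leg 5: heading=336.3°, groundspeed=130.1 kt

Leg 1: desired track 295.9°; wind correction +3.9° → command heading 299.8°, groundspeed 136.4 kt
Leg 2: desired track 325.5°; wind correction +4.5° → command heading 330.0°, groundspeed 131.2 kt
Leg 3: desired track 342.6°; wind correction +4.3° → command heading 346.9°, groundspeed 128.2 kt
Leg 4: desired track 79.2°; wind correction -1.8° → command heading 77.4°, groundspeed 122.0 kt
Leg 5: desired track 331.8°; wind correction +4.5° → command heading 336.3°, groundspeed 130.1 kt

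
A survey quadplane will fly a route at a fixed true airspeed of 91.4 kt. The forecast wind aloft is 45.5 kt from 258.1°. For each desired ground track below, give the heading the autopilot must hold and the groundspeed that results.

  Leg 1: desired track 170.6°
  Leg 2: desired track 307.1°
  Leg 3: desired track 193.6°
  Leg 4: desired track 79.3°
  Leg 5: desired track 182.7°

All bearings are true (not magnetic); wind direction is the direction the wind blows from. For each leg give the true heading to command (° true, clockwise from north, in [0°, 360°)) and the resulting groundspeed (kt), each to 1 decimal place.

Leg 1: heading=200.4°, groundspeed=77.3 kt
Leg 2: heading=285.0°, groundspeed=54.9 kt
Leg 3: heading=220.3°, groundspeed=62.1 kt
Leg 4: heading=79.9°, groundspeed=136.9 kt
Leg 5: heading=211.5°, groundspeed=68.6 kt

Leg 1: desired track 170.6°; wind correction +29.8° → command heading 200.4°, groundspeed 77.3 kt
Leg 2: desired track 307.1°; wind correction -22.1° → command heading 285.0°, groundspeed 54.9 kt
Leg 3: desired track 193.6°; wind correction +26.7° → command heading 220.3°, groundspeed 62.1 kt
Leg 4: desired track 79.3°; wind correction +0.6° → command heading 79.9°, groundspeed 136.9 kt
Leg 5: desired track 182.7°; wind correction +28.8° → command heading 211.5°, groundspeed 68.6 kt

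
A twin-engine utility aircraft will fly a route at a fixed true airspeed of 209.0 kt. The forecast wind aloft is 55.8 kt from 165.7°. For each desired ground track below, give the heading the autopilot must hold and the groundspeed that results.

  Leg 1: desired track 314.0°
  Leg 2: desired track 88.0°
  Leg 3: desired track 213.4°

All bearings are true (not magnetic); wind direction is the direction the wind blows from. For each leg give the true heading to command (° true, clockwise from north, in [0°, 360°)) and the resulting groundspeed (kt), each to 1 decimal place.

Leg 1: desired track 314.0°; wind correction -8.1° → command heading 305.9°, groundspeed 254.4 kt
Leg 2: desired track 88.0°; wind correction +15.1° → command heading 103.1°, groundspeed 189.9 kt
Leg 3: desired track 213.4°; wind correction -11.4° → command heading 202.0°, groundspeed 167.3 kt

Leg 1: heading=305.9°, groundspeed=254.4 kt
Leg 2: heading=103.1°, groundspeed=189.9 kt
Leg 3: heading=202.0°, groundspeed=167.3 kt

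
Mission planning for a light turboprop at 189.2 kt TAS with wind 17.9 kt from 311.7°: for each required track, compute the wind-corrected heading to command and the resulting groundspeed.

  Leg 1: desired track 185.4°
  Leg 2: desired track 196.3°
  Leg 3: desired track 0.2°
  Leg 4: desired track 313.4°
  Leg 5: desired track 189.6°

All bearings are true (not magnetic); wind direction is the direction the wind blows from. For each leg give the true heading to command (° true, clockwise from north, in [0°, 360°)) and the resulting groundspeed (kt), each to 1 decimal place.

Leg 1: desired track 185.4°; wind correction +4.4° → command heading 189.8°, groundspeed 199.2 kt
Leg 2: desired track 196.3°; wind correction +4.9° → command heading 201.2°, groundspeed 196.2 kt
Leg 3: desired track 0.2°; wind correction -4.1° → command heading 356.1°, groundspeed 176.9 kt
Leg 4: desired track 313.4°; wind correction -0.2° → command heading 313.2°, groundspeed 171.3 kt
Leg 5: desired track 189.6°; wind correction +4.6° → command heading 194.2°, groundspeed 198.1 kt

Leg 1: heading=189.8°, groundspeed=199.2 kt
Leg 2: heading=201.2°, groundspeed=196.2 kt
Leg 3: heading=356.1°, groundspeed=176.9 kt
Leg 4: heading=313.2°, groundspeed=171.3 kt
Leg 5: heading=194.2°, groundspeed=198.1 kt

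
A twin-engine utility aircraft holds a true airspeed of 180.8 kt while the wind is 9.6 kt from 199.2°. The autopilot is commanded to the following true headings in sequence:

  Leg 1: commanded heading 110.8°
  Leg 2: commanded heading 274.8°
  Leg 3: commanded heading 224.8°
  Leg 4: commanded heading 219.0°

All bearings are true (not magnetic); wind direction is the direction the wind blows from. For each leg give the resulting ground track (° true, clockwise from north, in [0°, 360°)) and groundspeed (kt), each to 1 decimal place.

Leg 1: track=107.8°, groundspeed=180.8 kt
Leg 2: track=277.8°, groundspeed=178.7 kt
Leg 3: track=226.2°, groundspeed=172.2 kt
Leg 4: track=220.1°, groundspeed=171.8 kt

Leg 1: heading 110.8°; drift -3.0° → track 107.8°, groundspeed 180.8 kt
Leg 2: heading 274.8°; drift +3.0° → track 277.8°, groundspeed 178.7 kt
Leg 3: heading 224.8°; drift +1.4° → track 226.2°, groundspeed 172.2 kt
Leg 4: heading 219.0°; drift +1.1° → track 220.1°, groundspeed 171.8 kt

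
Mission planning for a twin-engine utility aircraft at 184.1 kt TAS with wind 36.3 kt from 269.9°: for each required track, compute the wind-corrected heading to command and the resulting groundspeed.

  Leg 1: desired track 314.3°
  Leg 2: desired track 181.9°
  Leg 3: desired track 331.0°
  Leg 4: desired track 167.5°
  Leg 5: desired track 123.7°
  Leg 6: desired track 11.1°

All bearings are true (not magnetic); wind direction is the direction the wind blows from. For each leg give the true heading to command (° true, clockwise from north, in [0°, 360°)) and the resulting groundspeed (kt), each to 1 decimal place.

Leg 1: heading=306.4°, groundspeed=156.4 kt
Leg 2: heading=193.3°, groundspeed=179.2 kt
Leg 3: heading=321.1°, groundspeed=163.8 kt
Leg 4: heading=178.6°, groundspeed=188.4 kt
Leg 5: heading=130.0°, groundspeed=213.2 kt
Leg 6: heading=359.9°, groundspeed=187.7 kt

Leg 1: desired track 314.3°; wind correction -7.9° → command heading 306.4°, groundspeed 156.4 kt
Leg 2: desired track 181.9°; wind correction +11.4° → command heading 193.3°, groundspeed 179.2 kt
Leg 3: desired track 331.0°; wind correction -9.9° → command heading 321.1°, groundspeed 163.8 kt
Leg 4: desired track 167.5°; wind correction +11.1° → command heading 178.6°, groundspeed 188.4 kt
Leg 5: desired track 123.7°; wind correction +6.3° → command heading 130.0°, groundspeed 213.2 kt
Leg 6: desired track 11.1°; wind correction -11.2° → command heading 359.9°, groundspeed 187.7 kt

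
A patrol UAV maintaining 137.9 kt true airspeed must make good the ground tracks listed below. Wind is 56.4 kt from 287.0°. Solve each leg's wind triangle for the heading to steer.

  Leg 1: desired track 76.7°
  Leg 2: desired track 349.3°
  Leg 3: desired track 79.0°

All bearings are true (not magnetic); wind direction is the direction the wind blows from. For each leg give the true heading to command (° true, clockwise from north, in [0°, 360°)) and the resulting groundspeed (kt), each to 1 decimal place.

Leg 1: desired track 76.7°; wind correction -11.9° → command heading 64.8°, groundspeed 183.6 kt
Leg 2: desired track 349.3°; wind correction -21.2° → command heading 328.1°, groundspeed 102.3 kt
Leg 3: desired track 79.0°; wind correction -11.1° → command heading 67.9°, groundspeed 185.1 kt

Leg 1: heading=64.8°, groundspeed=183.6 kt
Leg 2: heading=328.1°, groundspeed=102.3 kt
Leg 3: heading=67.9°, groundspeed=185.1 kt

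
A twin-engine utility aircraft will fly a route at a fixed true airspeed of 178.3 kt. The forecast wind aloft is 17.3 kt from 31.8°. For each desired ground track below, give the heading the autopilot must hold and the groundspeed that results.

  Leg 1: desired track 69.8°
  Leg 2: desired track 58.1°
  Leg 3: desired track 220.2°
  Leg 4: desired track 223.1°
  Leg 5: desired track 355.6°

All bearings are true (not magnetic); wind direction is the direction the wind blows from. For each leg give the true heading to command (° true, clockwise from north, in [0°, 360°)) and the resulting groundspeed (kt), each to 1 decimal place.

Leg 1: heading=66.4°, groundspeed=164.3 kt
Leg 2: heading=55.6°, groundspeed=162.6 kt
Leg 3: heading=221.0°, groundspeed=195.4 kt
Leg 4: heading=224.2°, groundspeed=195.2 kt
Leg 5: heading=358.9°, groundspeed=164.0 kt

Leg 1: desired track 69.8°; wind correction -3.4° → command heading 66.4°, groundspeed 164.3 kt
Leg 2: desired track 58.1°; wind correction -2.5° → command heading 55.6°, groundspeed 162.6 kt
Leg 3: desired track 220.2°; wind correction +0.8° → command heading 221.0°, groundspeed 195.4 kt
Leg 4: desired track 223.1°; wind correction +1.1° → command heading 224.2°, groundspeed 195.2 kt
Leg 5: desired track 355.6°; wind correction +3.3° → command heading 358.9°, groundspeed 164.0 kt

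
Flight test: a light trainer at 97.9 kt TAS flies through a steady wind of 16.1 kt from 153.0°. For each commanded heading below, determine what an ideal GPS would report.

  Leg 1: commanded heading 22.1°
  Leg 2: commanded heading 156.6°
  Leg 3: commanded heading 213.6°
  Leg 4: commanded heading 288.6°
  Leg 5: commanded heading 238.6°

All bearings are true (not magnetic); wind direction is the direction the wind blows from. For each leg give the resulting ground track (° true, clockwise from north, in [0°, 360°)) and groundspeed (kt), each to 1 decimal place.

Leg 1: track=15.7°, groundspeed=109.1 kt
Leg 2: track=157.3°, groundspeed=81.8 kt
Leg 3: track=222.5°, groundspeed=91.1 kt
Leg 4: track=294.5°, groundspeed=110.0 kt
Leg 5: track=248.0°, groundspeed=98.0 kt

Leg 1: heading 22.1°; drift -6.4° → track 15.7°, groundspeed 109.1 kt
Leg 2: heading 156.6°; drift +0.7° → track 157.3°, groundspeed 81.8 kt
Leg 3: heading 213.6°; drift +8.9° → track 222.5°, groundspeed 91.1 kt
Leg 4: heading 288.6°; drift +5.9° → track 294.5°, groundspeed 110.0 kt
Leg 5: heading 238.6°; drift +9.4° → track 248.0°, groundspeed 98.0 kt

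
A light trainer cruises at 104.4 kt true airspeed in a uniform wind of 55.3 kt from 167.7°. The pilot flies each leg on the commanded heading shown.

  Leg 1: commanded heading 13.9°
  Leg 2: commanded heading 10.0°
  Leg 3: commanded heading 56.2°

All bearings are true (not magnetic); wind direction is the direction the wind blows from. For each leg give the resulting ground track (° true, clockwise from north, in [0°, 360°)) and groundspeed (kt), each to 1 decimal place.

Leg 1: heading 13.9°; drift -9.0° → track 4.9°, groundspeed 155.9 kt
Leg 2: heading 10.0°; drift -7.7° → track 2.3°, groundspeed 157.0 kt
Leg 3: heading 56.2°; drift -22.4° → track 33.8°, groundspeed 134.9 kt

Leg 1: track=4.9°, groundspeed=155.9 kt
Leg 2: track=2.3°, groundspeed=157.0 kt
Leg 3: track=33.8°, groundspeed=134.9 kt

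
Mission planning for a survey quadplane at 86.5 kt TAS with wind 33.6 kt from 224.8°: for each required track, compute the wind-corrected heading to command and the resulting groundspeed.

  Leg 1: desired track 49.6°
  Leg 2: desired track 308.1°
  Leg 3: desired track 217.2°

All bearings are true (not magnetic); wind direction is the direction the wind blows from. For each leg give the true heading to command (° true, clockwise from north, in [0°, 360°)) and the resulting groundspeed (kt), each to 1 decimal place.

Leg 1: heading=51.5°, groundspeed=119.9 kt
Leg 2: heading=285.4°, groundspeed=75.9 kt
Leg 3: heading=220.1°, groundspeed=53.1 kt

Leg 1: desired track 49.6°; wind correction +1.9° → command heading 51.5°, groundspeed 119.9 kt
Leg 2: desired track 308.1°; wind correction -22.7° → command heading 285.4°, groundspeed 75.9 kt
Leg 3: desired track 217.2°; wind correction +2.9° → command heading 220.1°, groundspeed 53.1 kt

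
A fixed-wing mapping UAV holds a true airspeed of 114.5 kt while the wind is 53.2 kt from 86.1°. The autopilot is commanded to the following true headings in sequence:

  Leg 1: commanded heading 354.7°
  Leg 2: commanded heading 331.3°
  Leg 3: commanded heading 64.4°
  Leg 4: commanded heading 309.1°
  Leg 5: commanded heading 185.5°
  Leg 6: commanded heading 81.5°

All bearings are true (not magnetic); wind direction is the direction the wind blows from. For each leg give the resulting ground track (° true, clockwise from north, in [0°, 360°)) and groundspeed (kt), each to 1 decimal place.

Leg 1: track=330.0°, groundspeed=127.4 kt
Leg 2: track=311.9°, groundspeed=145.1 kt
Leg 3: track=47.6°, groundspeed=68.0 kt
Leg 4: track=295.8°, groundspeed=157.6 kt
Leg 5: track=208.6°, groundspeed=133.9 kt
Leg 6: track=77.5°, groundspeed=61.6 kt

Leg 1: heading 354.7°; drift -24.7° → track 330.0°, groundspeed 127.4 kt
Leg 2: heading 331.3°; drift -19.4° → track 311.9°, groundspeed 145.1 kt
Leg 3: heading 64.4°; drift -16.8° → track 47.6°, groundspeed 68.0 kt
Leg 4: heading 309.1°; drift -13.3° → track 295.8°, groundspeed 157.6 kt
Leg 5: heading 185.5°; drift +23.1° → track 208.6°, groundspeed 133.9 kt
Leg 6: heading 81.5°; drift -4.0° → track 77.5°, groundspeed 61.6 kt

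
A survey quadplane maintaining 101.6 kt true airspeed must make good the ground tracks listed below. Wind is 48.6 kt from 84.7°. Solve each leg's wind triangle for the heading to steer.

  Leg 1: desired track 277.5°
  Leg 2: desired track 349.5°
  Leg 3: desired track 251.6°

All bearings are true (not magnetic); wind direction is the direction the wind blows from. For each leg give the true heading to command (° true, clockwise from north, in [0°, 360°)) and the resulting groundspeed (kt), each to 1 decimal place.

Leg 1: desired track 277.5°; wind correction +6.1° → command heading 283.6°, groundspeed 148.4 kt
Leg 2: desired track 349.5°; wind correction +28.4° → command heading 17.9°, groundspeed 93.7 kt
Leg 3: desired track 251.6°; wind correction -6.2° → command heading 245.4°, groundspeed 148.3 kt

Leg 1: heading=283.6°, groundspeed=148.4 kt
Leg 2: heading=17.9°, groundspeed=93.7 kt
Leg 3: heading=245.4°, groundspeed=148.3 kt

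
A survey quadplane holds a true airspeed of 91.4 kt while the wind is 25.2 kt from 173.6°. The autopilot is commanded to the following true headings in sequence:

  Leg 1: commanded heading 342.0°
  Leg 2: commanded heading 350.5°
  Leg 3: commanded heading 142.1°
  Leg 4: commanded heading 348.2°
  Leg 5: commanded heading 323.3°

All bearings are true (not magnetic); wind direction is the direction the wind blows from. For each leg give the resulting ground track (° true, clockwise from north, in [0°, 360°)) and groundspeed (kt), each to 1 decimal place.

Leg 1: track=344.5°, groundspeed=116.2 kt
Leg 2: track=351.2°, groundspeed=116.6 kt
Leg 3: track=131.4°, groundspeed=71.1 kt
Leg 4: track=349.4°, groundspeed=116.5 kt
Leg 5: track=329.7°, groundspeed=113.9 kt

Leg 1: heading 342.0°; drift +2.5° → track 344.5°, groundspeed 116.2 kt
Leg 2: heading 350.5°; drift +0.7° → track 351.2°, groundspeed 116.6 kt
Leg 3: heading 142.1°; drift -10.7° → track 131.4°, groundspeed 71.1 kt
Leg 4: heading 348.2°; drift +1.2° → track 349.4°, groundspeed 116.5 kt
Leg 5: heading 323.3°; drift +6.4° → track 329.7°, groundspeed 113.9 kt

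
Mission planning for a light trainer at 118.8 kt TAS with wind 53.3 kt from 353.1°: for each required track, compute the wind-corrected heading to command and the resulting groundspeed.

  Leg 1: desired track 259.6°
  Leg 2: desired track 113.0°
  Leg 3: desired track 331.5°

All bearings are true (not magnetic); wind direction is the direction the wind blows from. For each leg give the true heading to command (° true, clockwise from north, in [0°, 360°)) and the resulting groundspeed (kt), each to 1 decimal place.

Leg 1: heading=286.2°, groundspeed=109.5 kt
Leg 2: heading=90.1°, groundspeed=136.0 kt
Leg 3: heading=341.0°, groundspeed=67.6 kt

Leg 1: desired track 259.6°; wind correction +26.6° → command heading 286.2°, groundspeed 109.5 kt
Leg 2: desired track 113.0°; wind correction -22.9° → command heading 90.1°, groundspeed 136.0 kt
Leg 3: desired track 331.5°; wind correction +9.5° → command heading 341.0°, groundspeed 67.6 kt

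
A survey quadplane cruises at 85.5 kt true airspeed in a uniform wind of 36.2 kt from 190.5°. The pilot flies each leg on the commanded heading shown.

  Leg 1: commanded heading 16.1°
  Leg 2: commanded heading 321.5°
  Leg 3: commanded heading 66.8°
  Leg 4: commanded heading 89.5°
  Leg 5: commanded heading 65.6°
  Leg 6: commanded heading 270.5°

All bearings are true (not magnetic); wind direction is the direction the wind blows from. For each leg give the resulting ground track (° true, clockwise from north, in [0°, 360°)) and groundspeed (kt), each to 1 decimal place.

Leg 1: heading 16.1°; drift -1.7° → track 14.4°, groundspeed 121.6 kt
Leg 2: heading 321.5°; drift +14.0° → track 335.5°, groundspeed 112.6 kt
Leg 3: heading 66.8°; drift -15.9° → track 50.9°, groundspeed 109.8 kt
Leg 4: heading 89.5°; drift -21.0° → track 68.5°, groundspeed 99.0 kt
Leg 5: heading 65.6°; drift -15.6° → track 50.0°, groundspeed 110.3 kt
Leg 6: heading 270.5°; drift +24.2° → track 294.7°, groundspeed 86.9 kt

Leg 1: track=14.4°, groundspeed=121.6 kt
Leg 2: track=335.5°, groundspeed=112.6 kt
Leg 3: track=50.9°, groundspeed=109.8 kt
Leg 4: track=68.5°, groundspeed=99.0 kt
Leg 5: track=50.0°, groundspeed=110.3 kt
Leg 6: track=294.7°, groundspeed=86.9 kt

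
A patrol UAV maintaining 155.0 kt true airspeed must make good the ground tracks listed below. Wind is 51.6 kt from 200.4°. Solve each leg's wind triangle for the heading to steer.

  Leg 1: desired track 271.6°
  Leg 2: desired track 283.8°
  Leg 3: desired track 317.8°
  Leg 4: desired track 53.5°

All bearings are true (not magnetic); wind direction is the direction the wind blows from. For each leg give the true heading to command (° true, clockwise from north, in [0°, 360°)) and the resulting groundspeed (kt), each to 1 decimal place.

Leg 1: desired track 271.6°; wind correction -18.4° → command heading 253.2°, groundspeed 130.5 kt
Leg 2: desired track 283.8°; wind correction -19.3° → command heading 264.5°, groundspeed 140.3 kt
Leg 3: desired track 317.8°; wind correction -17.2° → command heading 300.6°, groundspeed 171.8 kt
Leg 4: desired track 53.5°; wind correction +10.5° → command heading 64.0°, groundspeed 195.6 kt

Leg 1: heading=253.2°, groundspeed=130.5 kt
Leg 2: heading=264.5°, groundspeed=140.3 kt
Leg 3: heading=300.6°, groundspeed=171.8 kt
Leg 4: heading=64.0°, groundspeed=195.6 kt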